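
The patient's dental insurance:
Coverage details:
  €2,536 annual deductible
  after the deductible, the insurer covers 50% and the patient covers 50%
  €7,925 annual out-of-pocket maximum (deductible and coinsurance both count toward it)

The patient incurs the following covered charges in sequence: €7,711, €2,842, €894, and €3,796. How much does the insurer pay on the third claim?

€447

Claim 1 (€7,711): €2,536 to deductible, leaving €5,175; 50% of €5,175 = €2,587.50. Cost to patient: €5,123.50. OOP to date €5,123.50. Insurer: €7,711 − €5,123.50 = €2,587.50.
Claim 2 (€2,842): deductible met; 50% of €2,842 = €1,421. Patient pays €1,421; OOP now €6,544.50. Insurer: €2,842 − €1,421 = €1,421.
Claim 3 (€894): deductible already satisfied, so patient's share is 50% × €894 = €447. Patient owes €447 (running OOP €6,991.50). Insurer: €894 − €447 = €447.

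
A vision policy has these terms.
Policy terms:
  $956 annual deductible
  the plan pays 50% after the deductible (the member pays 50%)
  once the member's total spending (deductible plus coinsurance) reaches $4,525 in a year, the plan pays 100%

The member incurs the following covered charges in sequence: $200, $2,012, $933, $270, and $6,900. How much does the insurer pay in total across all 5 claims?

Bill 1, $200: fully absorbed by the deductible. Member pays $200; OOP now $200. Plan pays $200 − $200 = $0.
Bill 2, $2,012: $756 finishes the deductible; $1,256 goes to coinsurance; 50% of $1,256 = $628. Cost to member: $1,384. OOP to date $1,584. Plan pays $2,012 − $1,384 = $628.
Bill 3, $933: deductible met; 50% of $933 = $466.50. Member pays $466.50; OOP now $2,050.50. Insurer: $933 − $466.50 = $466.50.
Bill 4, $270: deductible already satisfied, so member's share is 50% × $270 = $135. Member owes $135 (running OOP $2,185.50). Insurer: $270 − $135 = $135.
Bill 5, $6,900: deductible met; 50% of $6,900 = $3,450. OOP would hit $5,635.50 > $4,525, so the cap limits the member to $4,525 − $2,185.50 = $2,339.50. Plan pays $6,900 − $2,339.50 = $4,560.50.
Insurer total: $0 + $628 + $466.50 + $135 + $4,560.50 = $5,790.

$5,790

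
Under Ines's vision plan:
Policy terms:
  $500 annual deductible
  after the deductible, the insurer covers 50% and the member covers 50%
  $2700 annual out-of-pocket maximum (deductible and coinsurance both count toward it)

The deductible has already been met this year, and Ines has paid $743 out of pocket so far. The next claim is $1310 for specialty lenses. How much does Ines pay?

The deductible is already satisfied, so the full bill goes to coinsurance.
50% of $1310 = $655 falls to the member.
Cumulative spending $743 + $655 = $1398 stays under the $2700 maximum.

$655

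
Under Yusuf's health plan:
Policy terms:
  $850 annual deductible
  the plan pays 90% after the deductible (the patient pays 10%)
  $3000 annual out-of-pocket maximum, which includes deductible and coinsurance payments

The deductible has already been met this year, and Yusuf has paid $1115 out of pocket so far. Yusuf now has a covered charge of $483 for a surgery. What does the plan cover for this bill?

With the deductible met, the entire $483 is subject to coinsurance.
10% of $483 = $48.30 falls to the patient.
Total out-of-pocket so far would be $1115 + $48.30 = $1163.30, below the $3000 cap — no reduction.
The insurer covers the remainder: $483 − $48.30 = $434.70.

$434.70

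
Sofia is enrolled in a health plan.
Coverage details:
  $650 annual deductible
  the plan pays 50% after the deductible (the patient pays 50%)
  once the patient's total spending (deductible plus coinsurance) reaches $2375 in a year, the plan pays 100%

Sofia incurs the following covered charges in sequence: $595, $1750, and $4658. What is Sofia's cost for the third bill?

$877.50

Claim 1 — $595: all of it applies to the deductible. Cost to patient: $595. OOP to date $595.
Claim 2 — $1750: $55 to deductible, leaving $1695; coinsurance $1695 × 50% = $847.50. Patient owes $902.50 (running OOP $1497.50).
Claim 3 — $4658: deductible met; 50% of $4658 = $2329. Adding that to $1497.50 gives $3826.50, past the $2375 cap; patient pays only $2375 − $1497.50 = $877.50.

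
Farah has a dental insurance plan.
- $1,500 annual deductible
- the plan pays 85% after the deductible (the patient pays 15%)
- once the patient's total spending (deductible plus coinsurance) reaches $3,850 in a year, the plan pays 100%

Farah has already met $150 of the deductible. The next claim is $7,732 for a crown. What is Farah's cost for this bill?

$2,307.30

Deductible still to meet: $1,500 − $150 = $1,350.
That leaves $7,732 − $1,350 = $6,382 for coinsurance.
Patient's 15% share of $6,382 is $957.30.
So the patient owes $1,350 + $957.30 = $2,307.30 before any cap.
Cumulative spending $150 + $2,307.30 = $2,457.30 stays under the $3,850 maximum.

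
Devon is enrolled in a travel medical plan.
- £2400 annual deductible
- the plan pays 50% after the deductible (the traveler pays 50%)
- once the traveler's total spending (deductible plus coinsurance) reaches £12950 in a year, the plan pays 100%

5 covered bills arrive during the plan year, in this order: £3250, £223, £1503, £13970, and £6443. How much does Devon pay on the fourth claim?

£6985

Claim 1 — £3250: deductible takes £2400, £850 remains; traveler's 50% is £425. Traveler pays £2825; OOP now £2825.
Claim 2 — £223: 50% coinsurance on £223 = £111.50. Traveler owes £111.50 (running OOP £2936.50).
Claim 3 — £1503: 50% coinsurance on £1503 = £751.50. Traveler pays £751.50; OOP now £3688.
Claim 4 — £13970: deductible already satisfied, so traveler's share is 50% × £13970 = £6985. Cost to traveler: £6985. OOP to date £10673.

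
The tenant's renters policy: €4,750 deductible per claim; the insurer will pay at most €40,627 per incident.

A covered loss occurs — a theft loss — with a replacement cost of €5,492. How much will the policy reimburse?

Subtract the deductible: €5,492 − €4,750 = €742.
€742 ≤ €40,627, so the limit doesn't bind; insurer pays €742.

€742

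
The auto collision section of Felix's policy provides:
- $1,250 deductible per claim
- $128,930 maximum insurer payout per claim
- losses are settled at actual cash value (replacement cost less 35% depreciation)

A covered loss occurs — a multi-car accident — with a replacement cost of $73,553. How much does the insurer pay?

$46,559.45

At 35% depreciation, ACV = $73,553 − $25,743.55 = $47,809.45.
Subtract the deductible: $47,809.45 − $1,250 = $46,559.45.
$46,559.45 is within the $128,930 limit, so the insurer pays $46,559.45.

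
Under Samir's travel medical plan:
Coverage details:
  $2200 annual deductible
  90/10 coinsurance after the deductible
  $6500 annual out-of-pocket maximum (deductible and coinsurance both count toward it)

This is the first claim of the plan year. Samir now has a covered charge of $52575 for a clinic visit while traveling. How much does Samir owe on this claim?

$6500

Deductible not yet touched, so the first $2200 of the bill goes to the deductible.
After the $2200 deductible portion, $52575 − $2200 = $50375 is subject to coinsurance.
Traveler's 10% share of $50375 is $5037.50.
That puts the traveler's cost at $2200 + $5037.50 = $7237.50 before any cap.
Year-to-date out-of-pocket would reach $0 + $7237.50 = $7237.50, above the $6500 maximum, so the traveler pays only $6500 − $0 = $6500.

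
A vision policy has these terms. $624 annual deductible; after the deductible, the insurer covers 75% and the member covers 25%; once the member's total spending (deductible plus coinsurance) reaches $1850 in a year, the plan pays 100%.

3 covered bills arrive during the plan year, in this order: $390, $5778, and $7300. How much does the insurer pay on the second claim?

$4318

Claim 1 — $390: all of it applies to the deductible. Cost to member: $390. OOP to date $390. Plan pays $390 − $390 = $0.
Claim 2 — $5778: $234 to deductible, leaving $5544; coinsurance $5544 × 25% = $1386. Deductible plus coinsurance: $234 + $1386 = $1620. OOP would hit $2010 > $1850, so the cap limits the member to $1850 − $390 = $1460. Plan pays $5778 − $1460 = $4318.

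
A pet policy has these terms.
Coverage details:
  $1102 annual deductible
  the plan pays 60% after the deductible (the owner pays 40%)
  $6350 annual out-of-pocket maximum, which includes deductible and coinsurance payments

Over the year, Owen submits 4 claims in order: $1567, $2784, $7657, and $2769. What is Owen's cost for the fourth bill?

Claim 1 ($1567): $1102 to deductible, leaving $465; coinsurance $465 × 40% = $186. Owner owes $1288 (running OOP $1288).
Claim 2 ($2784): deductible already satisfied, so owner's share is 40% × $2784 = $1113.60. Cost to owner: $1113.60. OOP to date $2401.60.
Claim 3 ($7657): deductible already satisfied, so owner's share is 40% × $7657 = $3062.80. Owner owes $3062.80 (running OOP $5464.40).
Claim 4 ($2769): deductible met; 40% of $2769 = $1107.60. OOP would hit $6572 > $6350, so the cap limits the owner to $6350 − $5464.40 = $885.60.

$885.60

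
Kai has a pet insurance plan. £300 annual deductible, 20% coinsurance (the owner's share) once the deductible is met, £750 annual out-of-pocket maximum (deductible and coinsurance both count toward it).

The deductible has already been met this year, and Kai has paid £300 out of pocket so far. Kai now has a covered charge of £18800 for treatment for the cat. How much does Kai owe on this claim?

£450

The deductible is already satisfied, so the full bill goes to coinsurance.
20% of £18800 = £3760 falls to the owner.
Adding £3760 to the £300 already spent would give £4060, which exceeds the £750 cap; the owner pays just £750 − £300 = £450.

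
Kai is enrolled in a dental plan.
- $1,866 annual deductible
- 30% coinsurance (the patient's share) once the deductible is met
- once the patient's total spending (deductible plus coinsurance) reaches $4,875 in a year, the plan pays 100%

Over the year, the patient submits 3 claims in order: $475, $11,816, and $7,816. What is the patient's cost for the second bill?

Bill 1, $475: all of it applies to the deductible. Patient owes $475 (running OOP $475).
Bill 2, $11,816: $1,391 finishes the deductible; $10,425 goes to coinsurance; patient's 30% is $3,127.50. Deductible plus coinsurance: $1,391 + $3,127.50 = $4,518.50. That would push OOP to $4,993.50, over the $4,875 cap, so patient pays $4,875 − $475 = $4,400.

$4,400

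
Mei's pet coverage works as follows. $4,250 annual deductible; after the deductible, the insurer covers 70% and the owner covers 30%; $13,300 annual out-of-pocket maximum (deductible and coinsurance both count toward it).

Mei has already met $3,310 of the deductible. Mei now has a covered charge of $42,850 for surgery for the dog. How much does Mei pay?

$9,990

Deductible still to meet: $4,250 − $3,310 = $940.
That leaves $42,850 − $940 = $41,910 for coinsurance.
Coinsurance: $41,910 × 30% = $12,573.
So the owner owes $940 + $12,573 = $13,513 before any cap.
That would bring total out-of-pocket to $16,823, past the $13,300 cap. The owner is capped at $13,300 − $3,310 = $9,990 on this claim.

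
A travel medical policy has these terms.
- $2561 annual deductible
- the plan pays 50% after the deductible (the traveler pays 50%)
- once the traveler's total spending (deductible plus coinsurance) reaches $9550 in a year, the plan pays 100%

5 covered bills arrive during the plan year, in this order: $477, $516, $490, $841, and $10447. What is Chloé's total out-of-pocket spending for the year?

$7666

#1 ($477): entire amount goes to the deductible. Cost to traveler: $477. OOP to date $477.
#2 ($516): fully absorbed by the deductible. Cost to traveler: $516. OOP to date $993.
#3 ($490): all of it applies to the deductible. Cost to traveler: $490. OOP to date $1483.
#4 ($841): all of it applies to the deductible. Traveler owes $841 (running OOP $2324).
#5 ($10447): deductible takes $237, $10210 remains; coinsurance $10210 × 50% = $5105. Cost to traveler: $5342. OOP to date $7666.
Summing the traveler's payments: $477 + $516 + $490 + $841 + $5342 = $7666.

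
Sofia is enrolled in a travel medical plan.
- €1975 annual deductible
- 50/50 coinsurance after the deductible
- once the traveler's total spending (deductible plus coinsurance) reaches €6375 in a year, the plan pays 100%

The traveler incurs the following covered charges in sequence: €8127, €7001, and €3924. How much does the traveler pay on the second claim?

#1 (€8127): deductible takes €1975, €6152 remains; coinsurance €6152 × 50% = €3076. Traveler pays €5051; OOP now €5051.
#2 (€7001): deductible already satisfied, so traveler's share is 50% × €7001 = €3500.50. That would push OOP to €8551.50, over the €6375 cap, so traveler pays €6375 − €5051 = €1324.

€1324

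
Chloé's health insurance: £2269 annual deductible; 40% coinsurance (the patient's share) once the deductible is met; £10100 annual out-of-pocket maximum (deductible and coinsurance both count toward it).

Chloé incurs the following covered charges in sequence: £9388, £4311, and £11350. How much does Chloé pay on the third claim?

£3259

Bill 1, £9388: £2269 finishes the deductible; £7119 goes to coinsurance; coinsurance £7119 × 40% = £2847.60. Patient owes £5116.60 (running OOP £5116.60).
Bill 2, £4311: 40% coinsurance on £4311 = £1724.40. Patient pays £1724.40; OOP now £6841.
Bill 3, £11350: deductible already satisfied, so patient's share is 40% × £11350 = £4540. Adding that to £6841 gives £11381, past the £10100 cap; patient pays only £10100 − £6841 = £3259.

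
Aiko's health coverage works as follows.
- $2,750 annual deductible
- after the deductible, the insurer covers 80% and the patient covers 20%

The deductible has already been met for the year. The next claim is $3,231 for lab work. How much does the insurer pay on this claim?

$2,584.80

With the deductible met, the entire $3,231 is subject to coinsurance.
Coinsurance: $3,231 × 20% = $646.20.
The plan picks up $3,231 − $646.20 = $2,584.80.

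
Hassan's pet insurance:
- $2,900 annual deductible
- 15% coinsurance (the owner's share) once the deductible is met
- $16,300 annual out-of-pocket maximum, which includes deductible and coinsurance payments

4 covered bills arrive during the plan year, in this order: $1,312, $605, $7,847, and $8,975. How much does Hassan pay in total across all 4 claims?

$5,275.85

#1 ($1,312): entire amount goes to the deductible. Cost to owner: $1,312. OOP to date $1,312.
#2 ($605): entire amount goes to the deductible. Cost to owner: $605. OOP to date $1,917.
#3 ($7,847): $983 finishes the deductible; $6,864 goes to coinsurance; coinsurance $6,864 × 15% = $1,029.60. Cost to owner: $2,012.60. OOP to date $3,929.60.
#4 ($8,975): deductible already satisfied, so owner's share is 15% × $8,975 = $1,346.25. Cost to owner: $1,346.25. OOP to date $5,275.85.
Summing the owner's payments: $1,312 + $605 + $2,012.60 + $1,346.25 = $5,275.85.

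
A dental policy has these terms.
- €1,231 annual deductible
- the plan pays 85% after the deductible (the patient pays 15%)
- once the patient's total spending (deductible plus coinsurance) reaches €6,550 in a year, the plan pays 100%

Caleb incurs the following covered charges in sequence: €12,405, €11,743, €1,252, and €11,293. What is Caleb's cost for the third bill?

Claim 1 (€12,405): €1,231 to deductible, leaving €11,174; patient's 15% is €1,676.10. Cost to patient: €2,907.10. OOP to date €2,907.10.
Claim 2 (€11,743): deductible already satisfied, so patient's share is 15% × €11,743 = €1,761.45. Cost to patient: €1,761.45. OOP to date €4,668.55.
Claim 3 (€1,252): 15% coinsurance on €1,252 = €187.80. Cost to patient: €187.80. OOP to date €4,856.35.

€187.80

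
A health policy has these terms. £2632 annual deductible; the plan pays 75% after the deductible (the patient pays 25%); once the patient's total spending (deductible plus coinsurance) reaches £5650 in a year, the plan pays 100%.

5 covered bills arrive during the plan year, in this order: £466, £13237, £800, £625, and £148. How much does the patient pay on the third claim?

Bill 1, £466: fully absorbed by the deductible. Cost to patient: £466. OOP to date £466.
Bill 2, £13237: deductible takes £2166, £11071 remains; coinsurance £11071 × 25% = £2767.75. Cost to patient: £4933.75. OOP to date £5399.75.
Bill 3, £800: 25% coinsurance on £800 = £200. Patient pays £200; OOP now £5599.75.

£200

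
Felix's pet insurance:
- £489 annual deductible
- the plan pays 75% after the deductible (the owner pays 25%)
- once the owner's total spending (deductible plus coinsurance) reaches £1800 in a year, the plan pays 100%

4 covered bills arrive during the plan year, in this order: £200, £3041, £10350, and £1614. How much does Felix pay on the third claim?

£623

#1 (£200): fully absorbed by the deductible. Owner owes £200 (running OOP £200).
#2 (£3041): £289 to deductible, leaving £2752; 25% of £2752 = £688. Owner pays £977; OOP now £1177.
#3 (£10350): 25% coinsurance on £10350 = £2587.50. That would push OOP to £3764.50, over the £1800 cap, so owner pays £1800 − £1177 = £623.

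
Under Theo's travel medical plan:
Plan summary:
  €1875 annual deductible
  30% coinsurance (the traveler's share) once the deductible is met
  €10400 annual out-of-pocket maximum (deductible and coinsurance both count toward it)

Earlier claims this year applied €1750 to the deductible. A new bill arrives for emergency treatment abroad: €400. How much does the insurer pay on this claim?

Deductible still to meet: €1875 − €1750 = €125.
That leaves €400 − €125 = €275 for coinsurance.
Traveler's 30% share of €275 is €82.50.
That puts the traveler's cost at €125 + €82.50 = €207.50 before any cap.
Cumulative spending €1750 + €207.50 = €1957.50 stays under the €10400 maximum.
Insurer pays the balance: €400 − €207.50 = €192.50.

€192.50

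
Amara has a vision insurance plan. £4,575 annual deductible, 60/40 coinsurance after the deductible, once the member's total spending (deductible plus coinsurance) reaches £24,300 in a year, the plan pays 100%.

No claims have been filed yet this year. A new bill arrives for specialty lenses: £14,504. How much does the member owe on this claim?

£8,546.60

Nothing has been paid toward the £4,575 deductible, so the first £4,575 of this charge is applied there.
After the £4,575 deductible portion, £14,504 − £4,575 = £9,929 is subject to coinsurance.
Coinsurance: £9,929 × 40% = £3,971.60.
Member responsibility before any cap: £4,575 + £3,971.60 = £8,546.60.
Year-to-date out-of-pocket becomes £0 + £8,546.60 = £8,546.60, still under the £24,300 maximum, so no cap applies.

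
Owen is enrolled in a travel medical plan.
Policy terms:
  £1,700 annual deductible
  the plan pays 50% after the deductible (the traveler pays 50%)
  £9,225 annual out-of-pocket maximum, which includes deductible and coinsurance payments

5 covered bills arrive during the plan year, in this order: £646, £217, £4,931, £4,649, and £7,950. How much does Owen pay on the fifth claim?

Claim 1 — £646: entire amount goes to the deductible. Traveler pays £646; OOP now £646.
Claim 2 — £217: entire amount goes to the deductible. Traveler pays £217; OOP now £863.
Claim 3 — £4,931: £837 finishes the deductible; £4,094 goes to coinsurance; 50% of £4,094 = £2,047. Traveler owes £2,884 (running OOP £3,747).
Claim 4 — £4,649: deductible already satisfied, so traveler's share is 50% × £4,649 = £2,324.50. Traveler owes £2,324.50 (running OOP £6,071.50).
Claim 5 — £7,950: deductible already satisfied, so traveler's share is 50% × £7,950 = £3,975. Adding that to £6,071.50 gives £10,046.50, past the £9,225 cap; traveler pays only £9,225 − £6,071.50 = £3,153.50.

£3,153.50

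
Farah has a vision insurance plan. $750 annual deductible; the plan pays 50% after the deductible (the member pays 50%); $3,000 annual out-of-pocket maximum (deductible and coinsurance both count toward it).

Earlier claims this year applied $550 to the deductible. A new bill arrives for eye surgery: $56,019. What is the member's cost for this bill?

$2,450

Deductible still to meet: $750 − $550 = $200.
After the $200 deductible portion, $56,019 − $200 = $55,819 is subject to coinsurance.
50% of $55,819 = $27,909.50 falls to the member.
That puts the member's cost at $200 + $27,909.50 = $28,109.50 before any cap.
Year-to-date out-of-pocket would reach $550 + $28,109.50 = $28,659.50, above the $3,000 maximum, so the member pays only $3,000 − $550 = $2,450.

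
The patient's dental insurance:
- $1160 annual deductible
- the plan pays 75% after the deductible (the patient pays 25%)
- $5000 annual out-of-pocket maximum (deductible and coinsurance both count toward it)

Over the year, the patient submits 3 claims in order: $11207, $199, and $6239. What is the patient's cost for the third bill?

Claim 1 ($11207): $1160 to deductible, leaving $10047; patient's 25% is $2511.75. Cost to patient: $3671.75. OOP to date $3671.75.
Claim 2 ($199): 25% coinsurance on $199 = $49.75. Patient pays $49.75; OOP now $3721.50.
Claim 3 ($6239): deductible already satisfied, so patient's share is 25% × $6239 = $1559.75. That would push OOP to $5281.25, over the $5000 cap, so patient pays $5000 − $3721.50 = $1278.50.

$1278.50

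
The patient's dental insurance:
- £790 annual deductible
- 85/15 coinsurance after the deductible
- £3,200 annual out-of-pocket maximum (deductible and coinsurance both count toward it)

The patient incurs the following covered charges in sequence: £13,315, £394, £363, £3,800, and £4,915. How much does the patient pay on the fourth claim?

£417.70

#1 (£13,315): £790 to deductible, leaving £12,525; 15% of £12,525 = £1,878.75. Patient pays £2,668.75; OOP now £2,668.75.
#2 (£394): deductible met; 15% of £394 = £59.10. Patient owes £59.10 (running OOP £2,727.85).
#3 (£363): deductible already satisfied, so patient's share is 15% × £363 = £54.45. Cost to patient: £54.45. OOP to date £2,782.30.
#4 (£3,800): deductible already satisfied, so patient's share is 15% × £3,800 = £570. OOP would hit £3,352.30 > £3,200, so the cap limits the patient to £3,200 − £2,782.30 = £417.70.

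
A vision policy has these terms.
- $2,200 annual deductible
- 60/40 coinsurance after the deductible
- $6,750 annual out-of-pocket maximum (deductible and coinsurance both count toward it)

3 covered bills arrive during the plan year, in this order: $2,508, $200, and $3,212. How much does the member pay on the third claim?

Claim 1 ($2,508): deductible takes $2,200, $308 remains; coinsurance $308 × 40% = $123.20. Cost to member: $2,323.20. OOP to date $2,323.20.
Claim 2 ($200): 40% coinsurance on $200 = $80. Cost to member: $80. OOP to date $2,403.20.
Claim 3 ($3,212): 40% coinsurance on $3,212 = $1,284.80. Member pays $1,284.80; OOP now $3,688.

$1,284.80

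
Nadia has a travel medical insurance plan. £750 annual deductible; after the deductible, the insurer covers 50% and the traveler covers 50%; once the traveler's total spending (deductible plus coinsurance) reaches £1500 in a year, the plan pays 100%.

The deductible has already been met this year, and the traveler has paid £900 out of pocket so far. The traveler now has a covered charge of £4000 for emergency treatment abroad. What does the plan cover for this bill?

With the deductible met, the entire £4000 is subject to coinsurance.
Traveler's 50% share of £4000 is £2000.
Adding £2000 to the £900 already spent would give £2900, which exceeds the £1500 cap; the traveler pays just £1500 − £900 = £600.
Insurer pays the balance: £4000 − £600 = £3400.

£3400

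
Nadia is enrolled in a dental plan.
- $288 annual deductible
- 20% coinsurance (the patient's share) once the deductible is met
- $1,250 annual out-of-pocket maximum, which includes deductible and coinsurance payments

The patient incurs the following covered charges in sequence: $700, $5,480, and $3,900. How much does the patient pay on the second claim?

Claim 1 ($700): deductible takes $288, $412 remains; coinsurance $412 × 20% = $82.40. Patient owes $370.40 (running OOP $370.40).
Claim 2 ($5,480): deductible already satisfied, so patient's share is 20% × $5,480 = $1,096. That would push OOP to $1,466.40, over the $1,250 cap, so patient pays $1,250 − $370.40 = $879.60.

$879.60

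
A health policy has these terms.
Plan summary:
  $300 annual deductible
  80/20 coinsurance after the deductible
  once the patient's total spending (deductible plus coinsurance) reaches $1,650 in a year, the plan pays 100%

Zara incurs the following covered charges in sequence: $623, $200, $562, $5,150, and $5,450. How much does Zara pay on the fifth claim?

Claim 1 ($623): deductible takes $300, $323 remains; coinsurance $323 × 20% = $64.60. Patient owes $364.60 (running OOP $364.60).
Claim 2 ($200): deductible already satisfied, so patient's share is 20% × $200 = $40. Patient pays $40; OOP now $404.60.
Claim 3 ($562): deductible met; 20% of $562 = $112.40. Patient owes $112.40 (running OOP $517).
Claim 4 ($5,150): 20% coinsurance on $5,150 = $1,030. Patient owes $1,030 (running OOP $1,547).
Claim 5 ($5,450): 20% coinsurance on $5,450 = $1,090. Adding that to $1,547 gives $2,637, past the $1,650 cap; patient pays only $1,650 − $1,547 = $103.

$103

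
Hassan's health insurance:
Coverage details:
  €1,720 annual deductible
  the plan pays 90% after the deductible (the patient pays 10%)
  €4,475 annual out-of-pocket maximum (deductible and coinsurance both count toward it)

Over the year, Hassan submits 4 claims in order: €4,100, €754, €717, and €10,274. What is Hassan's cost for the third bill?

€71.70

Claim 1 (€4,100): deductible takes €1,720, €2,380 remains; 10% of €2,380 = €238. Patient owes €1,958 (running OOP €1,958).
Claim 2 (€754): deductible met; 10% of €754 = €75.40. Patient owes €75.40 (running OOP €2,033.40).
Claim 3 (€717): deductible already satisfied, so patient's share is 10% × €717 = €71.70. Patient pays €71.70; OOP now €2,105.10.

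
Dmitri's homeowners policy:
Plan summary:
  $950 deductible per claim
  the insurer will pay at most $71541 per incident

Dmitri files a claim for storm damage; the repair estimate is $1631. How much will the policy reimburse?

$681

Less the $950 deductible: $1631 − $950 = $681.
$681 is within the $71541 limit, so the insurer pays $681.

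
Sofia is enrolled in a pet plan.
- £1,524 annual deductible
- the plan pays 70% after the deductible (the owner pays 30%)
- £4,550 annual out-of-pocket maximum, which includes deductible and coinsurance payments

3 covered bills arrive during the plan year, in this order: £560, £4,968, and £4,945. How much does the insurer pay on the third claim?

Claim 1 — £560: all of it applies to the deductible. Cost to owner: £560. OOP to date £560. Insurer: £560 − £560 = £0.
Claim 2 — £4,968: £964 to deductible, leaving £4,004; owner's 30% is £1,201.20. Owner pays £2,165.20; OOP now £2,725.20. Plan pays £4,968 − £2,165.20 = £2,802.80.
Claim 3 — £4,945: 30% coinsurance on £4,945 = £1,483.50. Owner pays £1,483.50; OOP now £4,208.70. Plan pays £4,945 − £1,483.50 = £3,461.50.

£3,461.50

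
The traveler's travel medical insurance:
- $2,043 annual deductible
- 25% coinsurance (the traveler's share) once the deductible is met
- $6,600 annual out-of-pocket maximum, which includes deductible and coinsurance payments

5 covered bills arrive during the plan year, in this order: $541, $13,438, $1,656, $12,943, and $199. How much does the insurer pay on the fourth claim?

$11,784

Bill 1, $541: fully absorbed by the deductible. Cost to traveler: $541. OOP to date $541. Plan pays $541 − $541 = $0.
Bill 2, $13,438: deductible takes $1,502, $11,936 remains; traveler's 25% is $2,984. Traveler pays $4,486; OOP now $5,027. Insurer: $13,438 − $4,486 = $8,952.
Bill 3, $1,656: 25% coinsurance on $1,656 = $414. Traveler owes $414 (running OOP $5,441). Plan pays $1,656 − $414 = $1,242.
Bill 4, $12,943: deductible already satisfied, so traveler's share is 25% × $12,943 = $3,235.75. Adding that to $5,441 gives $8,676.75, past the $6,600 cap; traveler pays only $6,600 − $5,441 = $1,159. Plan pays $12,943 − $1,159 = $11,784.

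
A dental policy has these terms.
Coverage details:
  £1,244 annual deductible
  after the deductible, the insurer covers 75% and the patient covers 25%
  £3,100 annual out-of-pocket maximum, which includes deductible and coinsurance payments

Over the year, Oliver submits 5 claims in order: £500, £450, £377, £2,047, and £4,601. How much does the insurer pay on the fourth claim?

#1 (£500): all of it applies to the deductible. Cost to patient: £500. OOP to date £500. Insurer: £500 − £500 = £0.
#2 (£450): all of it applies to the deductible. Cost to patient: £450. OOP to date £950. Plan pays £450 − £450 = £0.
#3 (£377): £294 finishes the deductible; £83 goes to coinsurance; coinsurance £83 × 25% = £20.75. Cost to patient: £314.75. OOP to date £1,264.75. Insurer: £377 − £314.75 = £62.25.
#4 (£2,047): deductible already satisfied, so patient's share is 25% × £2,047 = £511.75. Cost to patient: £511.75. OOP to date £1,776.50. Insurer: £2,047 − £511.75 = £1,535.25.

£1,535.25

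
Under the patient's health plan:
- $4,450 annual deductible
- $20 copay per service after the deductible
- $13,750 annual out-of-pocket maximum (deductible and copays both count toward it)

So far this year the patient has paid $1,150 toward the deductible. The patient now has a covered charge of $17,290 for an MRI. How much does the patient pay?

Deductible still to meet: $4,450 − $1,150 = $3,300.
After the $3,300 deductible portion, $17,290 − $3,300 = $13,990 is subject to the copay.
Copay on this service: $20.
That puts the patient's cost at $3,300 + $20 = $3,320 before any cap.
Total out-of-pocket so far would be $1,150 + $3,320 = $4,470, below the $13,750 cap — no reduction.

$3,320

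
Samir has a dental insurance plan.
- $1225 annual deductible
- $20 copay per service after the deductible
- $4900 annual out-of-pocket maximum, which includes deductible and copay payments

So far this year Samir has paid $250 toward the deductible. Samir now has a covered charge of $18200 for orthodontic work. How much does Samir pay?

$995

Deductible still to meet: $1225 − $250 = $975.
After the $975 deductible portion, $18200 − $975 = $17225 is subject to the copay.
Copay on this service: $20.
Patient responsibility before any cap: $975 + $20 = $995.
Cumulative spending $250 + $995 = $1245 stays under the $4900 maximum.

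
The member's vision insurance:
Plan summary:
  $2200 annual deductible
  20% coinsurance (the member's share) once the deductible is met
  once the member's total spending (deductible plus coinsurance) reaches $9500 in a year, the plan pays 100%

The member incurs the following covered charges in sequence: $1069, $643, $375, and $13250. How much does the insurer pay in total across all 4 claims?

$10509.60

Claim 1 ($1069): entire amount goes to the deductible. Member pays $1069; OOP now $1069. Insurer: $1069 − $1069 = $0.
Claim 2 ($643): entire amount goes to the deductible. Cost to member: $643. OOP to date $1712. Plan pays $643 − $643 = $0.
Claim 3 ($375): fully absorbed by the deductible. Cost to member: $375. OOP to date $2087. Plan pays $375 − $375 = $0.
Claim 4 ($13250): $113 to deductible, leaving $13137; member's 20% is $2627.40. Cost to member: $2740.40. OOP to date $4827.40. Plan pays $13250 − $2740.40 = $10509.60.
Insurer total = bills − member's total = $15337 − $4827.40 = $10509.60.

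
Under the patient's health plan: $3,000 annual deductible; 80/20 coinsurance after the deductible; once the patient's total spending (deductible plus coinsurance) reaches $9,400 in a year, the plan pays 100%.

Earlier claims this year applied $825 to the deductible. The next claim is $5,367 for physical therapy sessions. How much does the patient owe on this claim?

$2,813.40

Remaining deductible: $3,000 − $825 = $2,175.
That leaves $5,367 − $2,175 = $3,192 for coinsurance.
Coinsurance: $3,192 × 20% = $638.40.
So the patient owes $2,175 + $638.40 = $2,813.40 before any cap.
Total out-of-pocket so far would be $825 + $2,813.40 = $3,638.40, below the $9,400 cap — no reduction.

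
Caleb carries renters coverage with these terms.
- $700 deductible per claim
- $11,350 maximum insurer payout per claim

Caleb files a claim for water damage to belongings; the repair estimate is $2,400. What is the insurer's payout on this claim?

$1,700

Less the $700 deductible: $2,400 − $700 = $1,700.
$1,700 ≤ $11,350, so the limit doesn't bind; insurer pays $1,700.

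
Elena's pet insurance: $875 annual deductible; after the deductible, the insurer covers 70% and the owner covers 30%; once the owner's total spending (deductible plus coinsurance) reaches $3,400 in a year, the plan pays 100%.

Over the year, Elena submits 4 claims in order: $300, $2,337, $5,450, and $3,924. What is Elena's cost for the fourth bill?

Bill 1, $300: all of it applies to the deductible. Owner owes $300 (running OOP $300).
Bill 2, $2,337: $575 to deductible, leaving $1,762; owner's 30% is $528.60. Owner owes $1,103.60 (running OOP $1,403.60).
Bill 3, $5,450: deductible met; 30% of $5,450 = $1,635. Cost to owner: $1,635. OOP to date $3,038.60.
Bill 4, $3,924: deductible met; 30% of $3,924 = $1,177.20. OOP would hit $4,215.80 > $3,400, so the cap limits the owner to $3,400 − $3,038.60 = $361.40.

$361.40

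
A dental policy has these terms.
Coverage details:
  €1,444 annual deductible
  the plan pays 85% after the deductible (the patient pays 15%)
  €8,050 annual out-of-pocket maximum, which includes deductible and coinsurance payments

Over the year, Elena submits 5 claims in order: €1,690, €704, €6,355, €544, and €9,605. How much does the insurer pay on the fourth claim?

€462.40

#1 (€1,690): €1,444 to deductible, leaving €246; coinsurance €246 × 15% = €36.90. Patient owes €1,480.90 (running OOP €1,480.90). Plan pays €1,690 − €1,480.90 = €209.10.
#2 (€704): deductible already satisfied, so patient's share is 15% × €704 = €105.60. Cost to patient: €105.60. OOP to date €1,586.50. Insurer: €704 − €105.60 = €598.40.
#3 (€6,355): deductible already satisfied, so patient's share is 15% × €6,355 = €953.25. Patient owes €953.25 (running OOP €2,539.75). Plan pays €6,355 − €953.25 = €5,401.75.
#4 (€544): 15% coinsurance on €544 = €81.60. Cost to patient: €81.60. OOP to date €2,621.35. Plan pays €544 − €81.60 = €462.40.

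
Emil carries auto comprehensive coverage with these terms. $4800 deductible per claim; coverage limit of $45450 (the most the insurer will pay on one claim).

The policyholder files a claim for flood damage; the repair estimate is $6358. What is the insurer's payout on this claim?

Subtract the deductible: $6358 − $4800 = $1558.
$1558 is within the $45450 limit, so the insurer pays $1558.

$1558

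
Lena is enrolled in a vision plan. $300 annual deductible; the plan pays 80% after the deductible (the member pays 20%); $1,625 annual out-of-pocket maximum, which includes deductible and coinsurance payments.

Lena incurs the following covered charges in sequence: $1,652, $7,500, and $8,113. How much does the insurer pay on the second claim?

Bill 1, $1,652: deductible takes $300, $1,352 remains; 20% of $1,352 = $270.40. Member pays $570.40; OOP now $570.40. Plan pays $1,652 − $570.40 = $1,081.60.
Bill 2, $7,500: deductible already satisfied, so member's share is 20% × $7,500 = $1,500. That would push OOP to $2,070.40, over the $1,625 cap, so member pays $1,625 − $570.40 = $1,054.60. Plan pays $7,500 − $1,054.60 = $6,445.40.

$6,445.40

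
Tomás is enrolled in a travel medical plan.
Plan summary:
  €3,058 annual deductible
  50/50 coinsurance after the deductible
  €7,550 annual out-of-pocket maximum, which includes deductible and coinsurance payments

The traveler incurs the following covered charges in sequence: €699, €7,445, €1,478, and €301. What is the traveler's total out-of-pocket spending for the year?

€6,490.50

#1 (€699): fully absorbed by the deductible. Traveler pays €699; OOP now €699.
#2 (€7,445): €2,359 finishes the deductible; €5,086 goes to coinsurance; 50% of €5,086 = €2,543. Cost to traveler: €4,902. OOP to date €5,601.
#3 (€1,478): 50% coinsurance on €1,478 = €739. Traveler owes €739 (running OOP €6,340).
#4 (€301): 50% coinsurance on €301 = €150.50. Cost to traveler: €150.50. OOP to date €6,490.50.
Total paid by the traveler: €699 + €4,902 + €739 + €150.50 = €6,490.50.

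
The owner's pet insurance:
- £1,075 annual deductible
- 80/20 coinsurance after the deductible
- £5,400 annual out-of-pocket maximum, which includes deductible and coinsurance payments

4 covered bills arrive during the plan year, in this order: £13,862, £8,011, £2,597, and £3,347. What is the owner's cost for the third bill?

Claim 1 (£13,862): deductible takes £1,075, £12,787 remains; coinsurance £12,787 × 20% = £2,557.40. Owner owes £3,632.40 (running OOP £3,632.40).
Claim 2 (£8,011): 20% coinsurance on £8,011 = £1,602.20. Cost to owner: £1,602.20. OOP to date £5,234.60.
Claim 3 (£2,597): deductible already satisfied, so owner's share is 20% × £2,597 = £519.40. Adding that to £5,234.60 gives £5,754, past the £5,400 cap; owner pays only £5,400 − £5,234.60 = £165.40.

£165.40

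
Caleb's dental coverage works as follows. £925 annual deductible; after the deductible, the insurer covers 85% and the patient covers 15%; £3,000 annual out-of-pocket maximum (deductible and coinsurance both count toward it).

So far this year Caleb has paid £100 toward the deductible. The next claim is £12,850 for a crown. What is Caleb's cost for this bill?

Deductible still to meet: £925 − £100 = £825.
The remaining £12,025 (= £12,850 − £825) moves to coinsurance.
Patient's 15% share of £12,025 is £1,803.75.
That puts the patient's cost at £825 + £1,803.75 = £2,628.75 before any cap.
Total out-of-pocket so far would be £100 + £2,628.75 = £2,728.75, below the £3,000 cap — no reduction.

£2,628.75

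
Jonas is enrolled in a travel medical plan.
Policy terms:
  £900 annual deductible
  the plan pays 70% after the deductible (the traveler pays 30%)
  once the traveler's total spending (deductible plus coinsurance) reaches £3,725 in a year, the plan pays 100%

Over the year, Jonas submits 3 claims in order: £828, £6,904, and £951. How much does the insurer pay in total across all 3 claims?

Claim 1 (£828): entire amount goes to the deductible. Cost to traveler: £828. OOP to date £828. Insurer: £828 − £828 = £0.
Claim 2 (£6,904): £72 finishes the deductible; £6,832 goes to coinsurance; coinsurance £6,832 × 30% = £2,049.60. Traveler owes £2,121.60 (running OOP £2,949.60). Plan pays £6,904 − £2,121.60 = £4,782.40.
Claim 3 (£951): deductible already satisfied, so traveler's share is 30% × £951 = £285.30. Traveler pays £285.30; OOP now £3,234.90. Plan pays £951 − £285.30 = £665.70.
Insurer total = bills − traveler's total = £8,683 − £3,234.90 = £5,448.10.

£5,448.10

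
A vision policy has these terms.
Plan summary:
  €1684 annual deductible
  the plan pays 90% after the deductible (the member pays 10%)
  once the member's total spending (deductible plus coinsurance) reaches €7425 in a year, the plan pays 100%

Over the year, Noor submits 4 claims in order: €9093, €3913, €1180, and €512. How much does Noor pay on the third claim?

Claim 1 — €9093: deductible takes €1684, €7409 remains; 10% of €7409 = €740.90. Member pays €2424.90; OOP now €2424.90.
Claim 2 — €3913: deductible already satisfied, so member's share is 10% × €3913 = €391.30. Member owes €391.30 (running OOP €2816.20).
Claim 3 — €1180: deductible met; 10% of €1180 = €118. Cost to member: €118. OOP to date €2934.20.

€118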